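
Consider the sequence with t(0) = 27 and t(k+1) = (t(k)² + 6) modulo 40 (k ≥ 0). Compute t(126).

7

Computing terms: t(0) = 27, t(1) = 15, t(2) = 31, t(3) = 7, t(4) = 15.
Since t(4) = t(1) = 15, the sequence is eventually periodic: after a pre-period of length 1 it cycles with period 3.
For k ≥ 1, t(k) depends only on (k - 1) mod 3. (126 - 1) mod 3 = 2, so t(126) = t(3) = 7.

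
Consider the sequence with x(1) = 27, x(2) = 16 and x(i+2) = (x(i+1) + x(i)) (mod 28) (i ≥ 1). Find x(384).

17

We have x(1) = 27, x(2) = 16, x(3) = 15, x(4) = 3, x(5) = 18, x(6) = 21, x(7) = 11, x(8) = 4, x(9) = 15, x(10) = 19, x(11) = 6, x(12) = 25, x(13) = 3, x(14) = 0, x(15) = 3, x(16) = 3, x(17) = 6, x(18) = 9, x(19) = 15, x(20) = 24, x(21) = 11, x(22) = 7, x(23) = 18, x(24) = 25, x(25) = 15, x(26) = 12, x(27) = 27, x(28) = 11, x(29) = 10, x(30) = 21, x(31) = 3, x(32) = 24, x(33) = 27, x(34) = 23, x(35) = 22, x(36) = 17, x(37) = 11, x(38) = 0, x(39) = 11, x(40) = 11, x(41) = 22, x(42) = 5, x(43) = 27, x(44) = 4, x(45) = 3, x(46) = 7, x(47) = 10, x(48) = 17, x(49) = 27, x(50) = 16.
The sequence repeats with period 48.
So x(384) = x(1 + ((384-1) mod 48)) = x(48) = 17.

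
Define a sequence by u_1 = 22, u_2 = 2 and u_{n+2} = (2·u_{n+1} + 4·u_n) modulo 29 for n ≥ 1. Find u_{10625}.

We have u_1 = 22, u_2 = 2, u_3 = 5, u_4 = 18, u_5 = 27, u_6 = 10, u_7 = 12, u_8 = 6, u_9 = 2, u_{10} = 28, u_{11} = 6, u_{12} = 8, u_{13} = 11, u_{14} = 25, u_{15} = 7, u_{16} = 27, u_{17} = 24, u_{18} = 11, u_{19} = 2, u_{20} = 19, u_{21} = 17, u_{22} = 23, u_{23} = 27, u_{24} = 1, u_{25} = 23, u_{26} = 21, u_{27} = 18, u_{28} = 4, u_{29} = 22, u_{30} = 2.
The sequence repeats with period 28.
(10625 - 1) mod 28 = 12, so u_{10625} = u_{13} = 11.

11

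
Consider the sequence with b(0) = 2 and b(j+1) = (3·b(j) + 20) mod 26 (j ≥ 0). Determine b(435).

Computing terms: b(0) = 2; b(1) = 0; b(2) = 20; b(3) = 2.
The sequence repeats with period 3.
(435 - 0) mod 3 = 0, so b(435) = b(0) = 2.

2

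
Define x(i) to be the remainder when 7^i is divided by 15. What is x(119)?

Computing terms: x(1) = 7,  x(2) = 4,  x(3) = 13,  x(4) = 1,  x(5) = 7.
The sequence repeats with period 4.
(119 - 1) mod 4 = 2, so x(119) = x(3) = 13.

13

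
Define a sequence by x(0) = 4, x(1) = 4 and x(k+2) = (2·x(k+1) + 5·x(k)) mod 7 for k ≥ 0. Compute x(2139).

x(0) = 4, x(1) = 4, x(2) = 0, x(3) = 6, x(4) = 5, x(5) = 5, x(6) = 0, x(7) = 4, x(8) = 1, x(9) = 1, x(10) = 0, x(11) = 5, x(12) = 3, x(13) = 3, x(14) = 0, x(15) = 1, x(16) = 2, x(17) = 2, x(18) = 0, x(19) = 3, x(20) = 6, x(21) = 6, x(22) = 0, x(23) = 2, x(24) = 4, x(25) = 4.
The sequence repeats with period 24.
(2139 - 0) mod 24 = 3, so x(2139) = x(3) = 6.

6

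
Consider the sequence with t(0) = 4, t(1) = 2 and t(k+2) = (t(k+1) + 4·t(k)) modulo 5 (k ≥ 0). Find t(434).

Computing terms: t(0) = 4; t(1) = 2; t(2) = 3; t(3) = 1; t(4) = 3; t(5) = 2; t(6) = 4; t(7) = 2.
Since (t(6), t(7)) = (t(0), t(1)) = (4, 2) (two consecutive terms determine the rest), the sequence is periodic with period 6.
(434 - 0) mod 6 = 2, so t(434) = t(2) = 3.

3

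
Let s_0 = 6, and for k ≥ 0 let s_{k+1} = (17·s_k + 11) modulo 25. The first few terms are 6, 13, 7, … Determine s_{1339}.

10

Listing terms: s_0 = 6, s_1 = 13, s_2 = 7, s_3 = 5, s_4 = 21, s_5 = 18, s_6 = 17, s_7 = 0, s_8 = 11, s_9 = 23, s_{10} = 2, s_{11} = 20, s_{12} = 1, s_{13} = 3, s_{14} = 12, s_{15} = 15, s_{16} = 16, s_{17} = 8, s_{18} = 22, s_{19} = 10, s_{20} = 6.
The sequence repeats with period 20.
(1339 - 0) mod 20 = 19, so s_{1339} = s_{19} = 10.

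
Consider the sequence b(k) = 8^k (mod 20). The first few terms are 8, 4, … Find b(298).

4

b(1) = 8,  b(2) = 4,  b(3) = 12,  b(4) = 16,  b(5) = 8.
The sequence repeats with period 4.
So b(298) = b(1 + ((298-1) mod 4)) = b(2) = 4.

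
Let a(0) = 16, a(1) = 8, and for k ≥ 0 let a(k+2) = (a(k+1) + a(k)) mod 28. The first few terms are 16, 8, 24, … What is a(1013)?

Listing terms: a(0) = 16,  a(1) = 8,  a(2) = 24,  a(3) = 4,  a(4) = 0,  a(5) = 4,  a(6) = 4,  a(7) = 8,  a(8) = 12,  a(9) = 20,  a(10) = 4,  a(11) = 24,  a(12) = 0,  a(13) = 24,  a(14) = 24,  a(15) = 20,  a(16) = 16,  a(17) = 8.
The sequence repeats with period 16.
(1013 - 0) mod 16 = 5, so a(1013) = a(5) = 4.

4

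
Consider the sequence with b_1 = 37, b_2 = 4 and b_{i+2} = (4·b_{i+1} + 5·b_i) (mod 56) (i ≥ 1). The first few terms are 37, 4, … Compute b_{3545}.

45

Computing terms: b_1 = 37, b_2 = 4, b_3 = 33, b_4 = 40, b_5 = 45, b_6 = 44, b_7 = 9, b_8 = 32, b_9 = 5, b_{10} = 12, b_{11} = 17, b_{12} = 16, b_{13} = 37, b_{14} = 4.
The sequence repeats with period 12.
So b_{3545} = b_{1 + ((3545-1) mod 12)} = b_5 = 45.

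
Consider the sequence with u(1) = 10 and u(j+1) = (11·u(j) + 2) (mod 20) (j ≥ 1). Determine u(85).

18

Listing terms: u(1) = 10; u(2) = 12; u(3) = 14; u(4) = 16; u(5) = 18; u(6) = 0; u(7) = 2; u(8) = 4; u(9) = 6; u(10) = 8; u(11) = 10.
The sequence repeats with period 10.
(85 - 1) mod 10 = 4, so u(85) = u(5) = 18.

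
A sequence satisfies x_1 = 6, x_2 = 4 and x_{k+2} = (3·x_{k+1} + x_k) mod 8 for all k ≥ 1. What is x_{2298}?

2

x_1 = 6,  x_2 = 4,  x_3 = 2,  x_4 = 2,  x_5 = 0,  x_6 = 2,  x_7 = 6,  x_8 = 4.
Since (x_7, x_8) = (x_1, x_2) = (6, 4) (two consecutive terms determine the rest), the sequence is periodic with period 6.
So x_{2298} = x_{1 + ((2298-1) mod 6)} = x_6 = 2.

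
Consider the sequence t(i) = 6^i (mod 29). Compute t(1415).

6

We have t(0) = 1, t(1) = 6, t(2) = 7, t(3) = 13, t(4) = 20, t(5) = 4, t(6) = 24, t(7) = 28, t(8) = 23, t(9) = 22, t(10) = 16, t(11) = 9, t(12) = 25, t(13) = 5, t(14) = 1.
The sequence repeats with period 14.
(1415 - 0) mod 14 = 1, so t(1415) = t(1) = 6.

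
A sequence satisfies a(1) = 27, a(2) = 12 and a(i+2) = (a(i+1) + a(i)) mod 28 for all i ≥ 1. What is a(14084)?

16

Computing terms: a(1) = 27, a(2) = 12, a(3) = 11, a(4) = 23, a(5) = 6, a(6) = 1, a(7) = 7, a(8) = 8, a(9) = 15, a(10) = 23, a(11) = 10, a(12) = 5, a(13) = 15, a(14) = 20, a(15) = 7, a(16) = 27, a(17) = 6, a(18) = 5, a(19) = 11, a(20) = 16, a(21) = 27, a(22) = 15, a(23) = 14, a(24) = 1, a(25) = 15, a(26) = 16, a(27) = 3, a(28) = 19, a(29) = 22, a(30) = 13, a(31) = 7, a(32) = 20, a(33) = 27, a(34) = 19, a(35) = 18, a(36) = 9, a(37) = 27, a(38) = 8, a(39) = 7, a(40) = 15, a(41) = 22, a(42) = 9, a(43) = 3, a(44) = 12, a(45) = 15, a(46) = 27, a(47) = 14, a(48) = 13, a(49) = 27, a(50) = 12.
Since (a(49), a(50)) = (a(1), a(2)) = (27, 12) (two consecutive terms determine the rest), the sequence is periodic with period 48.
(14084 - 1) mod 48 = 19, so a(14084) = a(20) = 16.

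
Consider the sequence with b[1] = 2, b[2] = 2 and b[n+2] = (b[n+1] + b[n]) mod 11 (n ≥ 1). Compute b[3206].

5

b[1] = 2; b[2] = 2; b[3] = 4; b[4] = 6; b[5] = 10; b[6] = 5; b[7] = 4; b[8] = 9; b[9] = 2; b[10] = 0; b[11] = 2; b[12] = 2.
Since (b[11], b[12]) = (b[1], b[2]) = (2, 2) (two consecutive terms determine the rest), the sequence is periodic with period 10.
(3206 - 1) mod 10 = 5, so b[3206] = b[6] = 5.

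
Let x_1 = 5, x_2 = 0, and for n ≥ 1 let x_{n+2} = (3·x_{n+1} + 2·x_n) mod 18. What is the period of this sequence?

12

Computing terms: x_1 = 5; x_2 = 0; x_3 = 10; x_4 = 12; x_5 = 2; x_6 = 12; x_7 = 4; x_8 = 0; x_9 = 8; x_{10} = 6; x_{11} = 16; x_{12} = 6; x_{13} = 14; x_{14} = 0; x_{15} = 10.
Since (x_{14}, x_{15}) = (x_2, x_3) = (0, 10) (two consecutive terms determine the rest), the sequence is eventually periodic: after a pre-period of length 1 it cycles with period 12.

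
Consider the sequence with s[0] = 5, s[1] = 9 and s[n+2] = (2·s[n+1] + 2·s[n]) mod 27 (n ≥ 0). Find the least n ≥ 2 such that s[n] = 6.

13

Listing terms: s[0] = 5; s[1] = 9; s[2] = 1; s[3] = 20; s[4] = 15; s[5] = 16; s[6] = 8; s[7] = 21; s[8] = 4; s[9] = 23; s[10] = 0; s[11] = 19; s[12] = 11; s[13] = 6; s[14] = 7; s[15] = 26; s[16] = 12; s[17] = 22; s[18] = 14; s[19] = 18; s[20] = 10; s[21] = 2; s[22] = 24; s[23] = 25; s[24] = 17; s[25] = 3; s[26] = 13; s[27] = 5; s[28] = 9.
The sequence repeats with period 27.
The value 6 first appears (with n ≥ 2) at s[13].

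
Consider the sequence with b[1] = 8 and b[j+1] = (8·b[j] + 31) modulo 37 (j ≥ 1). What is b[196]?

32

Listing terms: b[1] = 8, b[2] = 21, b[3] = 14, b[4] = 32, b[5] = 28, b[6] = 33, b[7] = 36, b[8] = 23, b[9] = 30, b[10] = 12, b[11] = 16, b[12] = 11, b[13] = 8.
Since b[13] = b[1] = 8, the sequence is periodic with period 12.
So b[196] = b[1 + ((196-1) mod 12)] = b[4] = 32.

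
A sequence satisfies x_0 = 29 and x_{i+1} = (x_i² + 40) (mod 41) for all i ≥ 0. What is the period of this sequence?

5

We have x_0 = 29,  x_1 = 20,  x_2 = 30,  x_3 = 38,  x_4 = 8,  x_5 = 22,  x_6 = 32,  x_7 = 39,  x_8 = 3,  x_9 = 8.
Since x_9 = x_4 = 8, the sequence is eventually periodic: after a pre-period of length 4 it cycles with period 5.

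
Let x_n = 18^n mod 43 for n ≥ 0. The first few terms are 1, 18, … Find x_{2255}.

Computing terms: x_0 = 1; x_1 = 18; x_2 = 23; x_3 = 27; x_4 = 13; x_5 = 19; x_6 = 41; x_7 = 7; x_8 = 40; x_9 = 32; x_{10} = 17; x_{11} = 5; x_{12} = 4; x_{13} = 29; x_{14} = 6; x_{15} = 22; x_{16} = 9; x_{17} = 33; x_{18} = 35; x_{19} = 28; x_{20} = 31; x_{21} = 42; x_{22} = 25; x_{23} = 20; x_{24} = 16; x_{25} = 30; x_{26} = 24; x_{27} = 2; x_{28} = 36; x_{29} = 3; x_{30} = 11; x_{31} = 26; x_{32} = 38; x_{33} = 39; x_{34} = 14; x_{35} = 37; x_{36} = 21; x_{37} = 34; x_{38} = 10; x_{39} = 8; x_{40} = 15; x_{41} = 12; x_{42} = 1.
Since x_{42} = x_0 = 1, the sequence is periodic with period 42.
(2255 - 0) mod 42 = 29, so x_{2255} = x_{29} = 3.

3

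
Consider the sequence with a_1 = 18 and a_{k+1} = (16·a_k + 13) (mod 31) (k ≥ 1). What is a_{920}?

We have a_1 = 18, a_2 = 22, a_3 = 24, a_4 = 25, a_5 = 10, a_6 = 18.
The sequence repeats with period 5.
(920 - 1) mod 5 = 4, so a_{920} = a_5 = 10.

10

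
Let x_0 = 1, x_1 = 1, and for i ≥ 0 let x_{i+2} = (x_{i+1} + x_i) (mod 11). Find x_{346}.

Listing terms: x_0 = 1; x_1 = 1; x_2 = 2; x_3 = 3; x_4 = 5; x_5 = 8; x_6 = 2; x_7 = 10; x_8 = 1; x_9 = 0; x_{10} = 1; x_{11} = 1.
The sequence repeats with period 10.
(346 - 0) mod 10 = 6, so x_{346} = x_6 = 2.

2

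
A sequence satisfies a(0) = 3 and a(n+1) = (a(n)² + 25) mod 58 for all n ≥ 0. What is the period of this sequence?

6

Computing terms: a(0) = 3, a(1) = 34, a(2) = 21, a(3) = 2, a(4) = 29, a(5) = 54, a(6) = 41, a(7) = 24, a(8) = 21.
Since a(8) = a(2) = 21, the sequence is eventually periodic: after a pre-period of length 2 it cycles with period 6.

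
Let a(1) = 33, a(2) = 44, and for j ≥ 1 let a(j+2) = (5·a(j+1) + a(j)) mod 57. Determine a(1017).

21

We have a(1) = 33, a(2) = 44, a(3) = 25, a(4) = 55, a(5) = 15, a(6) = 16, a(7) = 38, a(8) = 35, a(9) = 42, a(10) = 17, a(11) = 13, a(12) = 25, a(13) = 24, a(14) = 31, a(15) = 8, a(16) = 14, a(17) = 21, a(18) = 5, a(19) = 46, a(20) = 7, a(21) = 24, a(22) = 13, a(23) = 32, a(24) = 2, a(25) = 42, a(26) = 41, a(27) = 19, a(28) = 22, a(29) = 15, a(30) = 40, a(31) = 44, a(32) = 32, a(33) = 33, a(34) = 26, a(35) = 49, a(36) = 43, a(37) = 36, a(38) = 52, a(39) = 11, a(40) = 50, a(41) = 33, a(42) = 44.
The sequence repeats with period 40.
So a(1017) = a(1 + ((1017-1) mod 40)) = a(17) = 21.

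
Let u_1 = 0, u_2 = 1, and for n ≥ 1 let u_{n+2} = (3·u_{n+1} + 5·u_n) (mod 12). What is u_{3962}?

We have u_1 = 0, u_2 = 1, u_3 = 3, u_4 = 2, u_5 = 9, u_6 = 1, u_7 = 0, u_8 = 5, u_9 = 3, u_{10} = 10, u_{11} = 9, u_{12} = 5, u_{13} = 0, u_{14} = 1.
Since (u_{13}, u_{14}) = (u_1, u_2) = (0, 1) (two consecutive terms determine the rest), the sequence is periodic with period 12.
(3962 - 1) mod 12 = 1, so u_{3962} = u_2 = 1.

1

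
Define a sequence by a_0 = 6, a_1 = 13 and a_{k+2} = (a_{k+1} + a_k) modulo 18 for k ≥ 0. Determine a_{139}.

We have a_0 = 6; a_1 = 13; a_2 = 1; a_3 = 14; a_4 = 15; a_5 = 11; a_6 = 8; a_7 = 1; a_8 = 9; a_9 = 10; a_{10} = 1; a_{11} = 11; a_{12} = 12; a_{13} = 5; a_{14} = 17; a_{15} = 4; a_{16} = 3; a_{17} = 7; a_{18} = 10; a_{19} = 17; a_{20} = 9; a_{21} = 8; a_{22} = 17; a_{23} = 7; a_{24} = 6; a_{25} = 13.
Since (a_{24}, a_{25}) = (a_0, a_1) = (6, 13) (two consecutive terms determine the rest), the sequence is periodic with period 24.
(139 - 0) mod 24 = 19, so a_{139} = a_{19} = 17.

17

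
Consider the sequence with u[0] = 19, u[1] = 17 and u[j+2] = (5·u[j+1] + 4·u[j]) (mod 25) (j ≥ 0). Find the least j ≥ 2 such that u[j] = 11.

We have u[0] = 19,  u[1] = 17,  u[2] = 11,  u[3] = 23,  u[4] = 9,  u[5] = 12,  u[6] = 21,  u[7] = 3,  u[8] = 24,  u[9] = 7,  u[10] = 6,  u[11] = 8,  u[12] = 14,  u[13] = 2,  u[14] = 16,  u[15] = 13,  u[16] = 4,  u[17] = 22,  u[18] = 1,  u[19] = 18,  u[20] = 19,  u[21] = 17.
Since (u[20], u[21]) = (u[0], u[1]) = (19, 17) (two consecutive terms determine the rest), the sequence is periodic with period 20.
The value 11 first appears (with j ≥ 2) at u[2].

2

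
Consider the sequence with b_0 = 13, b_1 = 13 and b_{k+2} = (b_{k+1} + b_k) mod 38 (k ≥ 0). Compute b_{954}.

Listing terms: b_0 = 13,  b_1 = 13,  b_2 = 26,  b_3 = 1,  b_4 = 27,  b_5 = 28,  b_6 = 17,  b_7 = 7,  b_8 = 24,  b_9 = 31,  b_{10} = 17,  b_{11} = 10,  b_{12} = 27,  b_{13} = 37,  b_{14} = 26,  b_{15} = 25,  b_{16} = 13,  b_{17} = 0,  b_{18} = 13,  b_{19} = 13.
Since (b_{18}, b_{19}) = (b_0, b_1) = (13, 13) (two consecutive terms determine the rest), the sequence is periodic with period 18.
(954 - 0) mod 18 = 0, so b_{954} = b_0 = 13.

13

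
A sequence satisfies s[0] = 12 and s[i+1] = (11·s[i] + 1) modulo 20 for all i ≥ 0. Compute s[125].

s[0] = 12, s[1] = 13, s[2] = 4, s[3] = 5, s[4] = 16, s[5] = 17, s[6] = 8, s[7] = 9, s[8] = 0, s[9] = 1, s[10] = 12.
The sequence repeats with period 10.
So s[125] = s[0 + ((125-0) mod 10)] = s[5] = 17.

17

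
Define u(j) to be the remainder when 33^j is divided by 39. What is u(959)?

We have u(1) = 33, u(2) = 36, u(3) = 18, u(4) = 9, u(5) = 24, u(6) = 12, u(7) = 6, u(8) = 3, u(9) = 21, u(10) = 30, u(11) = 15, u(12) = 27, u(13) = 33.
Since u(13) = u(1) = 33, the sequence is periodic with period 12.
So u(959) = u(1 + ((959-1) mod 12)) = u(11) = 15.

15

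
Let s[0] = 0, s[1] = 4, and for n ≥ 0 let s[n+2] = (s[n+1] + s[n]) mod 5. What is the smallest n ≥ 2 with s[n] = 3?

3

We have s[0] = 0, s[1] = 4, s[2] = 4, s[3] = 3, s[4] = 2, s[5] = 0, s[6] = 2, s[7] = 2, s[8] = 4, s[9] = 1, s[10] = 0, s[11] = 1, s[12] = 1, s[13] = 2, s[14] = 3, s[15] = 0, s[16] = 3, s[17] = 3, s[18] = 1, s[19] = 4, s[20] = 0, s[21] = 4.
Since (s[20], s[21]) = (s[0], s[1]) = (0, 4) (two consecutive terms determine the rest), the sequence is periodic with period 20.
The value 3 first appears (with n ≥ 2) at s[3].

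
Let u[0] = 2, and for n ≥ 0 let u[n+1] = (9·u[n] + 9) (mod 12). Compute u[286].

0

u[0] = 2,  u[1] = 3,  u[2] = 0,  u[3] = 9,  u[4] = 6,  u[5] = 3.
Since u[5] = u[1] = 3, the sequence is eventually periodic: after a pre-period of length 1 it cycles with period 4.
For n ≥ 1, u[n] depends only on (n - 1) mod 4. (286 - 1) mod 4 = 1, so u[286] = u[2] = 0.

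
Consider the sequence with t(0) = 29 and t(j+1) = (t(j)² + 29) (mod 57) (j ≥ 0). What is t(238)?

t(0) = 29; t(1) = 15; t(2) = 26; t(3) = 21; t(4) = 14; t(5) = 54; t(6) = 38; t(7) = 48; t(8) = 53; t(9) = 45; t(10) = 2; t(11) = 33; t(12) = 35; t(13) = 0; t(14) = 29.
The sequence repeats with period 14.
So t(238) = t(0 + ((238-0) mod 14)) = t(0) = 29.

29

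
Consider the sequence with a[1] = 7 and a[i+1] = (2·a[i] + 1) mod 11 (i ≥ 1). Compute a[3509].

Listing terms: a[1] = 7; a[2] = 4; a[3] = 9; a[4] = 8; a[5] = 6; a[6] = 2; a[7] = 5; a[8] = 0; a[9] = 1; a[10] = 3; a[11] = 7.
Since a[11] = a[1] = 7, the sequence is periodic with period 10.
So a[3509] = a[1 + ((3509-1) mod 10)] = a[9] = 1.

1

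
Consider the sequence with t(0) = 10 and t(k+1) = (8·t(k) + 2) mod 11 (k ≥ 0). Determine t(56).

Listing terms: t(0) = 10; t(1) = 5; t(2) = 9; t(3) = 8; t(4) = 0; t(5) = 2; t(6) = 7; t(7) = 3; t(8) = 4; t(9) = 1; t(10) = 10.
Since t(10) = t(0) = 10, the sequence is periodic with period 10.
(56 - 0) mod 10 = 6, so t(56) = t(6) = 7.

7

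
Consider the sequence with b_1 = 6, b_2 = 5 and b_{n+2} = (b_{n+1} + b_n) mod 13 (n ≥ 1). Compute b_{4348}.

Listing terms: b_1 = 6; b_2 = 5; b_3 = 11; b_4 = 3; b_5 = 1; b_6 = 4; b_7 = 5; b_8 = 9; b_9 = 1; b_{10} = 10; b_{11} = 11; b_{12} = 8; b_{13} = 6; b_{14} = 1; b_{15} = 7; b_{16} = 8; b_{17} = 2; b_{18} = 10; b_{19} = 12; b_{20} = 9; b_{21} = 8; b_{22} = 4; b_{23} = 12; b_{24} = 3; b_{25} = 2; b_{26} = 5; b_{27} = 7; b_{28} = 12; b_{29} = 6; b_{30} = 5.
Since (b_{29}, b_{30}) = (b_1, b_2) = (6, 5) (two consecutive terms determine the rest), the sequence is periodic with period 28.
(4348 - 1) mod 28 = 7, so b_{4348} = b_8 = 9.

9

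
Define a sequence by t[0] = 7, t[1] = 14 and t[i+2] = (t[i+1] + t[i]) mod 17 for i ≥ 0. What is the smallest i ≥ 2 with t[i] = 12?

We have t[0] = 7, t[1] = 14, t[2] = 4, t[3] = 1, t[4] = 5, t[5] = 6, t[6] = 11, t[7] = 0, t[8] = 11, t[9] = 11, t[10] = 5, t[11] = 16, t[12] = 4, t[13] = 3, t[14] = 7, t[15] = 10, t[16] = 0, t[17] = 10, t[18] = 10, t[19] = 3, t[20] = 13, t[21] = 16, t[22] = 12, t[23] = 11, t[24] = 6, t[25] = 0, t[26] = 6, t[27] = 6, t[28] = 12, t[29] = 1, t[30] = 13, t[31] = 14, t[32] = 10, t[33] = 7, t[34] = 0, t[35] = 7, t[36] = 7, t[37] = 14.
Since (t[36], t[37]) = (t[0], t[1]) = (7, 14) (two consecutive terms determine the rest), the sequence is periodic with period 36.
The value 12 first appears (with i ≥ 2) at t[22].

22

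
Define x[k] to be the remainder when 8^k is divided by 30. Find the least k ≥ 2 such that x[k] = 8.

5

We have x[1] = 8,  x[2] = 4,  x[3] = 2,  x[4] = 16,  x[5] = 8.
The sequence repeats with period 4.
The value 8 next appears (with k ≥ 2) at x[5].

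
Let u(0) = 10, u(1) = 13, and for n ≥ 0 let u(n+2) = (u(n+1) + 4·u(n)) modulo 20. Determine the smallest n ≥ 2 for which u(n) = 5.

Listing terms: u(0) = 10, u(1) = 13, u(2) = 13, u(3) = 5, u(4) = 17, u(5) = 17, u(6) = 5, u(7) = 13, u(8) = 13.
Since (u(7), u(8)) = (u(1), u(2)) = (13, 13) (two consecutive terms determine the rest), the sequence is eventually periodic: after a pre-period of length 1 it cycles with period 6.
The value 5 first appears (with n ≥ 2) at u(3).

3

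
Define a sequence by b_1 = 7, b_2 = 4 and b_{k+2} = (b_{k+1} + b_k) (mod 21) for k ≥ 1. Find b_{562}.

4

We have b_1 = 7; b_2 = 4; b_3 = 11; b_4 = 15; b_5 = 5; b_6 = 20; b_7 = 4; b_8 = 3; b_9 = 7; b_{10} = 10; b_{11} = 17; b_{12} = 6; b_{13} = 2; b_{14} = 8; b_{15} = 10; b_{16} = 18; b_{17} = 7; b_{18} = 4.
Since (b_{17}, b_{18}) = (b_1, b_2) = (7, 4) (two consecutive terms determine the rest), the sequence is periodic with period 16.
So b_{562} = b_{1 + ((562-1) mod 16)} = b_2 = 4.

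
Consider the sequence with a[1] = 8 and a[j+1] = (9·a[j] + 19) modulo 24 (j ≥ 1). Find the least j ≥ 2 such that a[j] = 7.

We have a[1] = 8,  a[2] = 19,  a[3] = 22,  a[4] = 1,  a[5] = 4,  a[6] = 7,  a[7] = 10,  a[8] = 13,  a[9] = 16,  a[10] = 19.
Since a[10] = a[2] = 19, the sequence is eventually periodic: after a pre-period of length 1 it cycles with period 8.
The value 7 first appears (with j ≥ 2) at a[6].

6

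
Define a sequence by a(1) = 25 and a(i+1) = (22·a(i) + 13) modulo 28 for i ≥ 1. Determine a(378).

19

Listing terms: a(1) = 25; a(2) = 3; a(3) = 23; a(4) = 15; a(5) = 7; a(6) = 27; a(7) = 19; a(8) = 11; a(9) = 3.
Since a(9) = a(2) = 3, the sequence is eventually periodic: after a pre-period of length 1 it cycles with period 7.
For i ≥ 2, a(i) depends only on (i - 2) mod 7. (378 - 2) mod 7 = 5, so a(378) = a(7) = 19.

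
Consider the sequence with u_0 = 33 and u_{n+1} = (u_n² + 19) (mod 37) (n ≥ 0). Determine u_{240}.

Computing terms: u_0 = 33,  u_1 = 35,  u_2 = 23,  u_3 = 30,  u_4 = 31,  u_5 = 18,  u_6 = 10,  u_7 = 8,  u_8 = 9,  u_9 = 26,  u_{10} = 29,  u_{11} = 9.
Since u_{11} = u_8 = 9, the sequence is eventually periodic: after a pre-period of length 8 it cycles with period 3.
For n ≥ 8, u_n depends only on (n - 8) mod 3. (240 - 8) mod 3 = 1, so u_{240} = u_9 = 26.

26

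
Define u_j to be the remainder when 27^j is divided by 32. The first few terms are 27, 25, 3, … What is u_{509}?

u_1 = 27; u_2 = 25; u_3 = 3; u_4 = 17; u_5 = 11; u_6 = 9; u_7 = 19; u_8 = 1; u_9 = 27.
Since u_9 = u_1 = 27, the sequence is periodic with period 8.
(509 - 1) mod 8 = 4, so u_{509} = u_5 = 11.

11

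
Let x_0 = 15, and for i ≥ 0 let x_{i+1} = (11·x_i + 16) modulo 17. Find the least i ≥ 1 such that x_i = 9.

Listing terms: x_0 = 15; x_1 = 11; x_2 = 1; x_3 = 10; x_4 = 7; x_5 = 8; x_6 = 2; x_7 = 4; x_8 = 9; x_9 = 13; x_{10} = 6; x_{11} = 14; x_{12} = 0; x_{13} = 16; x_{14} = 5; x_{15} = 3; x_{16} = 15.
Since x_{16} = x_0 = 15, the sequence is periodic with period 16.
The value 9 first appears (with i ≥ 1) at x_8.

8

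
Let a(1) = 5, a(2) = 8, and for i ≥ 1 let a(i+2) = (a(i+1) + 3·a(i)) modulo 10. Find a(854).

Computing terms: a(1) = 5, a(2) = 8, a(3) = 3, a(4) = 7, a(5) = 6, a(6) = 7, a(7) = 5, a(8) = 6, a(9) = 1, a(10) = 9, a(11) = 2, a(12) = 9, a(13) = 5, a(14) = 2, a(15) = 7, a(16) = 3, a(17) = 4, a(18) = 3, a(19) = 5, a(20) = 4, a(21) = 9, a(22) = 1, a(23) = 8, a(24) = 1, a(25) = 5, a(26) = 8.
The sequence repeats with period 24.
So a(854) = a(1 + ((854-1) mod 24)) = a(14) = 2.

2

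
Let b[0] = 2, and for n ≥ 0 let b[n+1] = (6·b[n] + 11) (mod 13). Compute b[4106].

Computing terms: b[0] = 2,  b[1] = 10,  b[2] = 6,  b[3] = 8,  b[4] = 7,  b[5] = 1,  b[6] = 4,  b[7] = 9,  b[8] = 0,  b[9] = 11,  b[10] = 12,  b[11] = 5,  b[12] = 2.
The sequence repeats with period 12.
So b[4106] = b[0 + ((4106-0) mod 12)] = b[2] = 6.

6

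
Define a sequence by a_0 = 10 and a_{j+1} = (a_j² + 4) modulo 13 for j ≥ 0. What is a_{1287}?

We have a_0 = 10; a_1 = 0; a_2 = 4; a_3 = 7; a_4 = 1; a_5 = 5; a_6 = 3; a_7 = 0.
Since a_7 = a_1 = 0, the sequence is eventually periodic: after a pre-period of length 1 it cycles with period 6.
For j ≥ 1, a_j depends only on (j - 1) mod 6. (1287 - 1) mod 6 = 2, so a_{1287} = a_3 = 7.

7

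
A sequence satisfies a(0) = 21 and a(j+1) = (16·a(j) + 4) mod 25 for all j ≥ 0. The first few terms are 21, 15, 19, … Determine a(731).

10

Listing terms: a(0) = 21, a(1) = 15, a(2) = 19, a(3) = 8, a(4) = 7, a(5) = 16, a(6) = 10, a(7) = 14, a(8) = 3, a(9) = 2, a(10) = 11, a(11) = 5, a(12) = 9, a(13) = 23, a(14) = 22, a(15) = 6, a(16) = 0, a(17) = 4, a(18) = 18, a(19) = 17, a(20) = 1, a(21) = 20, a(22) = 24, a(23) = 13, a(24) = 12, a(25) = 21.
Since a(25) = a(0) = 21, the sequence is periodic with period 25.
(731 - 0) mod 25 = 6, so a(731) = a(6) = 10.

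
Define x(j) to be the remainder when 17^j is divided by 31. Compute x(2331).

23

Computing terms: x(0) = 1,  x(1) = 17,  x(2) = 10,  x(3) = 15,  x(4) = 7,  x(5) = 26,  x(6) = 8,  x(7) = 12,  x(8) = 18,  x(9) = 27,  x(10) = 25,  x(11) = 22,  x(12) = 2,  x(13) = 3,  x(14) = 20,  x(15) = 30,  x(16) = 14,  x(17) = 21,  x(18) = 16,  x(19) = 24,  x(20) = 5,  x(21) = 23,  x(22) = 19,  x(23) = 13,  x(24) = 4,  x(25) = 6,  x(26) = 9,  x(27) = 29,  x(28) = 28,  x(29) = 11,  x(30) = 1.
Since x(30) = x(0) = 1, the sequence is periodic with period 30.
So x(2331) = x(0 + ((2331-0) mod 30)) = x(21) = 23.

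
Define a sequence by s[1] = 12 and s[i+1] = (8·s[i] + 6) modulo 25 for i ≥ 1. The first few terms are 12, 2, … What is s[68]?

7

Computing terms: s[1] = 12, s[2] = 2, s[3] = 22, s[4] = 7, s[5] = 12.
Since s[5] = s[1] = 12, the sequence is periodic with period 4.
So s[68] = s[1 + ((68-1) mod 4)] = s[4] = 7.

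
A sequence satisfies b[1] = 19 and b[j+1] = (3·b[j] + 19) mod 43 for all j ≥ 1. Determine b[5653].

38

Computing terms: b[1] = 19; b[2] = 33; b[3] = 32; b[4] = 29; b[5] = 20; b[6] = 36; b[7] = 41; b[8] = 13; b[9] = 15; b[10] = 21; b[11] = 39; b[12] = 7; b[13] = 40; b[14] = 10; b[15] = 6; b[16] = 37; b[17] = 1; b[18] = 22; b[19] = 42; b[20] = 16; b[21] = 24; b[22] = 5; b[23] = 34; b[24] = 35; b[25] = 38; b[26] = 4; b[27] = 31; b[28] = 26; b[29] = 11; b[30] = 9; b[31] = 3; b[32] = 28; b[33] = 17; b[34] = 27; b[35] = 14; b[36] = 18; b[37] = 30; b[38] = 23; b[39] = 2; b[40] = 25; b[41] = 8; b[42] = 0; b[43] = 19.
Since b[43] = b[1] = 19, the sequence is periodic with period 42.
So b[5653] = b[1 + ((5653-1) mod 42)] = b[25] = 38.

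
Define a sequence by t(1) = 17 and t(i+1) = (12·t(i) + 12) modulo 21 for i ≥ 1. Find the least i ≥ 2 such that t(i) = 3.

t(1) = 17; t(2) = 6; t(3) = 0; t(4) = 12; t(5) = 9; t(6) = 15; t(7) = 3; t(8) = 6.
Since t(8) = t(2) = 6, the sequence is eventually periodic: after a pre-period of length 1 it cycles with period 6.
The value 3 first appears (with i ≥ 2) at t(7).

7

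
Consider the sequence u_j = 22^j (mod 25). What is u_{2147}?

13

Listing terms: u_1 = 22,  u_2 = 9,  u_3 = 23,  u_4 = 6,  u_5 = 7,  u_6 = 4,  u_7 = 13,  u_8 = 11,  u_9 = 17,  u_{10} = 24,  u_{11} = 3,  u_{12} = 16,  u_{13} = 2,  u_{14} = 19,  u_{15} = 18,  u_{16} = 21,  u_{17} = 12,  u_{18} = 14,  u_{19} = 8,  u_{20} = 1,  u_{21} = 22.
The sequence repeats with period 20.
(2147 - 1) mod 20 = 6, so u_{2147} = u_7 = 13.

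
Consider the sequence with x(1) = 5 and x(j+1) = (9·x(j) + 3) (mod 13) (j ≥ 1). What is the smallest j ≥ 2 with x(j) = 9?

We have x(1) = 5,  x(2) = 9,  x(3) = 6,  x(4) = 5.
The sequence repeats with period 3.
The value 9 first appears (with j ≥ 2) at x(2).

2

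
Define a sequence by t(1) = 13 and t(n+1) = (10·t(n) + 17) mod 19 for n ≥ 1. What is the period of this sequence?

Listing terms: t(1) = 13, t(2) = 14, t(3) = 5, t(4) = 10, t(5) = 3, t(6) = 9, t(7) = 12, t(8) = 4, t(9) = 0, t(10) = 17, t(11) = 16, t(12) = 6, t(13) = 1, t(14) = 8, t(15) = 2, t(16) = 18, t(17) = 7, t(18) = 11, t(19) = 13.
The sequence repeats with period 18.

18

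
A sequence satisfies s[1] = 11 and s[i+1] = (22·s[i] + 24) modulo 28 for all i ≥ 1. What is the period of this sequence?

Listing terms: s[1] = 11; s[2] = 14; s[3] = 24; s[4] = 20; s[5] = 16; s[6] = 12; s[7] = 8; s[8] = 4; s[9] = 0; s[10] = 24.
Since s[10] = s[3] = 24, the sequence is eventually periodic: after a pre-period of length 2 it cycles with period 7.

7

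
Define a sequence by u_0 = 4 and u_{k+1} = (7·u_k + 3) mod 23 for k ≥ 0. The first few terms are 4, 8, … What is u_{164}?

12

We have u_0 = 4, u_1 = 8, u_2 = 13, u_3 = 2, u_4 = 17, u_5 = 7, u_6 = 6, u_7 = 22, u_8 = 19, u_9 = 21, u_{10} = 12, u_{11} = 18, u_{12} = 14, u_{13} = 9, u_{14} = 20, u_{15} = 5, u_{16} = 15, u_{17} = 16, u_{18} = 0, u_{19} = 3, u_{20} = 1, u_{21} = 10, u_{22} = 4.
Since u_{22} = u_0 = 4, the sequence is periodic with period 22.
So u_{164} = u_{0 + ((164-0) mod 22)} = u_{10} = 12.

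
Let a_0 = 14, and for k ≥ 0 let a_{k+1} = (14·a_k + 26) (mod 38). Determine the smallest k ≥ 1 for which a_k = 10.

Computing terms: a_0 = 14; a_1 = 32; a_2 = 18; a_3 = 12; a_4 = 4; a_5 = 6; a_6 = 34; a_7 = 8; a_8 = 24; a_9 = 20; a_{10} = 2; a_{11} = 16; a_{12} = 22; a_{13} = 30; a_{14} = 28; a_{15} = 0; a_{16} = 26; a_{17} = 10; a_{18} = 14.
The sequence repeats with period 18.
The value 10 first appears (with k ≥ 1) at a_{17}.

17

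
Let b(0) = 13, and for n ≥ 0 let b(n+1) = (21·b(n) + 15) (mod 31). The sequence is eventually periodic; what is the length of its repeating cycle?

30

Computing terms: b(0) = 13, b(1) = 9, b(2) = 18, b(3) = 21, b(4) = 22, b(5) = 12, b(6) = 19, b(7) = 11, b(8) = 29, b(9) = 4, b(10) = 6, b(11) = 17, b(12) = 0, b(13) = 15, b(14) = 20, b(15) = 1, b(16) = 5, b(17) = 27, b(18) = 24, b(19) = 23, b(20) = 2, b(21) = 26, b(22) = 3, b(23) = 16, b(24) = 10, b(25) = 8, b(26) = 28, b(27) = 14, b(28) = 30, b(29) = 25, b(30) = 13.
The sequence repeats with period 30.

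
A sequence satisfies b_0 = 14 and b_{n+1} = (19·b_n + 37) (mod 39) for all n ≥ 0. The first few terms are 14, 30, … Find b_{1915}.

Listing terms: b_0 = 14, b_1 = 30, b_2 = 22, b_3 = 26, b_4 = 24, b_5 = 25, b_6 = 5, b_7 = 15, b_8 = 10, b_9 = 32, b_{10} = 21, b_{11} = 7, b_{12} = 14.
Since b_{12} = b_0 = 14, the sequence is periodic with period 12.
(1915 - 0) mod 12 = 7, so b_{1915} = b_7 = 15.

15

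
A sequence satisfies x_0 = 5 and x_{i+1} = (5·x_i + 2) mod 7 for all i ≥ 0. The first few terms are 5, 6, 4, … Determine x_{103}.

6

Computing terms: x_0 = 5,  x_1 = 6,  x_2 = 4,  x_3 = 1,  x_4 = 0,  x_5 = 2,  x_6 = 5.
The sequence repeats with period 6.
So x_{103} = x_{0 + ((103-0) mod 6)} = x_1 = 6.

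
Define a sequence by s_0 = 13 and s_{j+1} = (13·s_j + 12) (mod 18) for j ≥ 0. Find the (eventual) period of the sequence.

Computing terms: s_0 = 13; s_1 = 1; s_2 = 7; s_3 = 13.
The sequence repeats with period 3.

3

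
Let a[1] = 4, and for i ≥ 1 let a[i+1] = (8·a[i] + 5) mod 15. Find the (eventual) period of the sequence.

Computing terms: a[1] = 4; a[2] = 7; a[3] = 1; a[4] = 13; a[5] = 4.
The sequence repeats with period 4.

4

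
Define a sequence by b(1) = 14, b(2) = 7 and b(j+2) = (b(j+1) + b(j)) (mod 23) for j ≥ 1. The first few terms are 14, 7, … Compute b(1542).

8

Computing terms: b(1) = 14,  b(2) = 7,  b(3) = 21,  b(4) = 5,  b(5) = 3,  b(6) = 8,  b(7) = 11,  b(8) = 19,  b(9) = 7,  b(10) = 3,  b(11) = 10,  b(12) = 13,  b(13) = 0,  b(14) = 13,  b(15) = 13,  b(16) = 3,  b(17) = 16,  b(18) = 19,  b(19) = 12,  b(20) = 8,  b(21) = 20,  b(22) = 5,  b(23) = 2,  b(24) = 7,  b(25) = 9,  b(26) = 16,  b(27) = 2,  b(28) = 18,  b(29) = 20,  b(30) = 15,  b(31) = 12,  b(32) = 4,  b(33) = 16,  b(34) = 20,  b(35) = 13,  b(36) = 10,  b(37) = 0,  b(38) = 10,  b(39) = 10,  b(40) = 20,  b(41) = 7,  b(42) = 4,  b(43) = 11,  b(44) = 15,  b(45) = 3,  b(46) = 18,  b(47) = 21,  b(48) = 16,  b(49) = 14,  b(50) = 7.
Since (b(49), b(50)) = (b(1), b(2)) = (14, 7) (two consecutive terms determine the rest), the sequence is periodic with period 48.
So b(1542) = b(1 + ((1542-1) mod 48)) = b(6) = 8.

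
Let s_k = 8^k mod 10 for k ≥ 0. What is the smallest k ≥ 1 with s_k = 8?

Computing terms: s_0 = 1, s_1 = 8, s_2 = 4, s_3 = 2, s_4 = 6, s_5 = 8.
Since s_5 = s_1 = 8, the sequence is eventually periodic: after a pre-period of length 1 it cycles with period 4.
The value 8 first appears (with k ≥ 1) at s_1.

1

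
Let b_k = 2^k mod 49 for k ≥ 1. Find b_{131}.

We have b_1 = 2, b_2 = 4, b_3 = 8, b_4 = 16, b_5 = 32, b_6 = 15, b_7 = 30, b_8 = 11, b_9 = 22, b_{10} = 44, b_{11} = 39, b_{12} = 29, b_{13} = 9, b_{14} = 18, b_{15} = 36, b_{16} = 23, b_{17} = 46, b_{18} = 43, b_{19} = 37, b_{20} = 25, b_{21} = 1, b_{22} = 2.
The sequence repeats with period 21.
(131 - 1) mod 21 = 4, so b_{131} = b_5 = 32.

32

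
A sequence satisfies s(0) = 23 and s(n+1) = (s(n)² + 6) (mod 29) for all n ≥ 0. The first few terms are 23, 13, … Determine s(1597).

Listing terms: s(0) = 23; s(1) = 13; s(2) = 1; s(3) = 7; s(4) = 26; s(5) = 15; s(6) = 28; s(7) = 7.
Since s(7) = s(3) = 7, the sequence is eventually periodic: after a pre-period of length 3 it cycles with period 4.
For n ≥ 3, s(n) depends only on (n - 3) mod 4. (1597 - 3) mod 4 = 2, so s(1597) = s(5) = 15.

15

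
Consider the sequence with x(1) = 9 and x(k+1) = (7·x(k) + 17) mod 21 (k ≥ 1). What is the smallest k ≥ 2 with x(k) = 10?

3

Listing terms: x(1) = 9; x(2) = 17; x(3) = 10; x(4) = 3; x(5) = 17.
Since x(5) = x(2) = 17, the sequence is eventually periodic: after a pre-period of length 1 it cycles with period 3.
The value 10 first appears (with k ≥ 2) at x(3).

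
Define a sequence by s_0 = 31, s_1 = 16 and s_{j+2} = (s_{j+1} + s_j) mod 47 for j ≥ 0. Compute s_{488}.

34

s_0 = 31, s_1 = 16, s_2 = 0, s_3 = 16, s_4 = 16, s_5 = 32, s_6 = 1, s_7 = 33, s_8 = 34, s_9 = 20, s_{10} = 7, s_{11} = 27, s_{12} = 34, s_{13} = 14, s_{14} = 1, s_{15} = 15, s_{16} = 16, s_{17} = 31, s_{18} = 0, s_{19} = 31, s_{20} = 31, s_{21} = 15, s_{22} = 46, s_{23} = 14, s_{24} = 13, s_{25} = 27, s_{26} = 40, s_{27} = 20, s_{28} = 13, s_{29} = 33, s_{30} = 46, s_{31} = 32, s_{32} = 31, s_{33} = 16.
Since (s_{32}, s_{33}) = (s_0, s_1) = (31, 16) (two consecutive terms determine the rest), the sequence is periodic with period 32.
(488 - 0) mod 32 = 8, so s_{488} = s_8 = 34.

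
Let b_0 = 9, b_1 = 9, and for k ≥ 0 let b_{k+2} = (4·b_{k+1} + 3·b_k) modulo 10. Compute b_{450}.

7

Computing terms: b_0 = 9, b_1 = 9, b_2 = 3, b_3 = 9, b_4 = 5, b_5 = 7, b_6 = 3, b_7 = 3, b_8 = 1, b_9 = 3, b_{10} = 5, b_{11} = 9, b_{12} = 1, b_{13} = 1, b_{14} = 7, b_{15} = 1, b_{16} = 5, b_{17} = 3, b_{18} = 7, b_{19} = 7, b_{20} = 9, b_{21} = 7, b_{22} = 5, b_{23} = 1, b_{24} = 9, b_{25} = 9.
Since (b_{24}, b_{25}) = (b_0, b_1) = (9, 9) (two consecutive terms determine the rest), the sequence is periodic with period 24.
So b_{450} = b_{0 + ((450-0) mod 24)} = b_{18} = 7.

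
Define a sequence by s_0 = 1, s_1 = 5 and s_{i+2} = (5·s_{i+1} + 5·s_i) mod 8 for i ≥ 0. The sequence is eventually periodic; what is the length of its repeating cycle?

12

Listing terms: s_0 = 1,  s_1 = 5,  s_2 = 6,  s_3 = 7,  s_4 = 1,  s_5 = 0,  s_6 = 5,  s_7 = 1,  s_8 = 6,  s_9 = 3,  s_{10} = 5,  s_{11} = 0,  s_{12} = 1,  s_{13} = 5.
Since (s_{12}, s_{13}) = (s_0, s_1) = (1, 5) (two consecutive terms determine the rest), the sequence is periodic with period 12.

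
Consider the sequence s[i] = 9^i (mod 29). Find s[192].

We have s[1] = 9; s[2] = 23; s[3] = 4; s[4] = 7; s[5] = 5; s[6] = 16; s[7] = 28; s[8] = 20; s[9] = 6; s[10] = 25; s[11] = 22; s[12] = 24; s[13] = 13; s[14] = 1; s[15] = 9.
Since s[15] = s[1] = 9, the sequence is periodic with period 14.
(192 - 1) mod 14 = 9, so s[192] = s[10] = 25.

25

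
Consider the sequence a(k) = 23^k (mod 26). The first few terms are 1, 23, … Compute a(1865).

Listing terms: a(0) = 1, a(1) = 23, a(2) = 9, a(3) = 25, a(4) = 3, a(5) = 17, a(6) = 1.
Since a(6) = a(0) = 1, the sequence is periodic with period 6.
(1865 - 0) mod 6 = 5, so a(1865) = a(5) = 17.

17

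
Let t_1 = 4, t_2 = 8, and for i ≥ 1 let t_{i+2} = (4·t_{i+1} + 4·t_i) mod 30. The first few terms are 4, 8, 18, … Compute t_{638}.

28

Computing terms: t_1 = 4, t_2 = 8, t_3 = 18, t_4 = 14, t_5 = 8, t_6 = 28, t_7 = 24, t_8 = 28, t_9 = 28, t_{10} = 14, t_{11} = 18, t_{12} = 8, t_{13} = 14, t_{14} = 28, t_{15} = 18, t_{16} = 4, t_{17} = 28, t_{18} = 8, t_{19} = 24, t_{20} = 8, t_{21} = 8, t_{22} = 4, t_{23} = 18, t_{24} = 28, t_{25} = 4, t_{26} = 8.
The sequence repeats with period 24.
So t_{638} = t_{1 + ((638-1) mod 24)} = t_{14} = 28.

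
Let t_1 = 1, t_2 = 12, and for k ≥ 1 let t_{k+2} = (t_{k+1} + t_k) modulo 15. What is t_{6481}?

Listing terms: t_1 = 1, t_2 = 12, t_3 = 13, t_4 = 10, t_5 = 8, t_6 = 3, t_7 = 11, t_8 = 14, t_9 = 10, t_{10} = 9, t_{11} = 4, t_{12} = 13, t_{13} = 2, t_{14} = 0, t_{15} = 2, t_{16} = 2, t_{17} = 4, t_{18} = 6, t_{19} = 10, t_{20} = 1, t_{21} = 11, t_{22} = 12, t_{23} = 8, t_{24} = 5, t_{25} = 13, t_{26} = 3, t_{27} = 1, t_{28} = 4, t_{29} = 5, t_{30} = 9, t_{31} = 14, t_{32} = 8, t_{33} = 7, t_{34} = 0, t_{35} = 7, t_{36} = 7, t_{37} = 14, t_{38} = 6, t_{39} = 5, t_{40} = 11, t_{41} = 1, t_{42} = 12.
Since (t_{41}, t_{42}) = (t_1, t_2) = (1, 12) (two consecutive terms determine the rest), the sequence is periodic with period 40.
(6481 - 1) mod 40 = 0, so t_{6481} = t_1 = 1.

1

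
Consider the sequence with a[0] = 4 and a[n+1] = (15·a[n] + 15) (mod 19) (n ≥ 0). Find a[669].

We have a[0] = 4; a[1] = 18; a[2] = 0; a[3] = 15; a[4] = 12; a[5] = 5; a[6] = 14; a[7] = 16; a[8] = 8; a[9] = 2; a[10] = 7; a[11] = 6; a[12] = 10; a[13] = 13; a[14] = 1; a[15] = 11; a[16] = 9; a[17] = 17; a[18] = 4.
Since a[18] = a[0] = 4, the sequence is periodic with period 18.
(669 - 0) mod 18 = 3, so a[669] = a[3] = 15.

15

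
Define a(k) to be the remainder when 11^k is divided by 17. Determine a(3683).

a(0) = 1; a(1) = 11; a(2) = 2; a(3) = 5; a(4) = 4; a(5) = 10; a(6) = 8; a(7) = 3; a(8) = 16; a(9) = 6; a(10) = 15; a(11) = 12; a(12) = 13; a(13) = 7; a(14) = 9; a(15) = 14; a(16) = 1.
Since a(16) = a(0) = 1, the sequence is periodic with period 16.
(3683 - 0) mod 16 = 3, so a(3683) = a(3) = 5.

5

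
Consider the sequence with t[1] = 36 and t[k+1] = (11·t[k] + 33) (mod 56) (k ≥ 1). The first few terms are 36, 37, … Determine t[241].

Computing terms: t[1] = 36, t[2] = 37, t[3] = 48, t[4] = 1, t[5] = 44, t[6] = 13, t[7] = 8, t[8] = 9, t[9] = 20, t[10] = 29, t[11] = 16, t[12] = 41, t[13] = 36.
The sequence repeats with period 12.
(241 - 1) mod 12 = 0, so t[241] = t[1] = 36.

36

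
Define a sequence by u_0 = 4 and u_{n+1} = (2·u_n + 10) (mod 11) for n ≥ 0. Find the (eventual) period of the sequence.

u_0 = 4, u_1 = 7, u_2 = 2, u_3 = 3, u_4 = 5, u_5 = 9, u_6 = 6, u_7 = 0, u_8 = 10, u_9 = 8, u_{10} = 4.
Since u_{10} = u_0 = 4, the sequence is periodic with period 10.

10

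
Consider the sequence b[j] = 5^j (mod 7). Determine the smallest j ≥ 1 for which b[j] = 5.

1

Listing terms: b[0] = 1,  b[1] = 5,  b[2] = 4,  b[3] = 6,  b[4] = 2,  b[5] = 3,  b[6] = 1.
Since b[6] = b[0] = 1, the sequence is periodic with period 6.
The value 5 first appears (with j ≥ 1) at b[1].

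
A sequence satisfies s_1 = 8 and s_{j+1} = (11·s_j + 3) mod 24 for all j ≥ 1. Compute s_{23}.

20

Computing terms: s_1 = 8, s_2 = 19, s_3 = 20, s_4 = 7, s_5 = 8.
The sequence repeats with period 4.
(23 - 1) mod 4 = 2, so s_{23} = s_3 = 20.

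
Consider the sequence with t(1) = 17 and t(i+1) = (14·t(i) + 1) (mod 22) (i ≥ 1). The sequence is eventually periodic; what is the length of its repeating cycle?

We have t(1) = 17, t(2) = 19, t(3) = 3, t(4) = 21, t(5) = 9, t(6) = 17.
The sequence repeats with period 5.

5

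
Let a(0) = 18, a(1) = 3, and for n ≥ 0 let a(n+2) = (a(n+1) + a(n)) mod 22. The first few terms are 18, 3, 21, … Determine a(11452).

Computing terms: a(0) = 18,  a(1) = 3,  a(2) = 21,  a(3) = 2,  a(4) = 1,  a(5) = 3,  a(6) = 4,  a(7) = 7,  a(8) = 11,  a(9) = 18,  a(10) = 7,  a(11) = 3,  a(12) = 10,  a(13) = 13,  a(14) = 1,  a(15) = 14,  a(16) = 15,  a(17) = 7,  a(18) = 0,  a(19) = 7,  a(20) = 7,  a(21) = 14,  a(22) = 21,  a(23) = 13,  a(24) = 12,  a(25) = 3,  a(26) = 15,  a(27) = 18,  a(28) = 11,  a(29) = 7,  a(30) = 18,  a(31) = 3.
Since (a(30), a(31)) = (a(0), a(1)) = (18, 3) (two consecutive terms determine the rest), the sequence is periodic with period 30.
So a(11452) = a(0 + ((11452-0) mod 30)) = a(22) = 21.

21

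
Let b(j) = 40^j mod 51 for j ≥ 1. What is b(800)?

b(1) = 40,  b(2) = 19,  b(3) = 46,  b(4) = 4,  b(5) = 7,  b(6) = 25,  b(7) = 31,  b(8) = 16,  b(9) = 28,  b(10) = 49,  b(11) = 22,  b(12) = 13,  b(13) = 10,  b(14) = 43,  b(15) = 37,  b(16) = 1,  b(17) = 40.
Since b(17) = b(1) = 40, the sequence is periodic with period 16.
So b(800) = b(1 + ((800-1) mod 16)) = b(16) = 1.

1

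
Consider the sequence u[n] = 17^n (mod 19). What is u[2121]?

7

Computing terms: u[1] = 17; u[2] = 4; u[3] = 11; u[4] = 16; u[5] = 6; u[6] = 7; u[7] = 5; u[8] = 9; u[9] = 1; u[10] = 17.
Since u[10] = u[1] = 17, the sequence is periodic with period 9.
So u[2121] = u[1 + ((2121-1) mod 9)] = u[6] = 7.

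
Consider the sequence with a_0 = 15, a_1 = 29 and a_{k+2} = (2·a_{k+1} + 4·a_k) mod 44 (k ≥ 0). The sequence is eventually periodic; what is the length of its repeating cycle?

10

a_0 = 15, a_1 = 29, a_2 = 30, a_3 = 0, a_4 = 32, a_5 = 20, a_6 = 36, a_7 = 20, a_8 = 8, a_9 = 8, a_{10} = 4, a_{11} = 40, a_{12} = 8, a_{13} = 0, a_{14} = 32.
Since (a_{13}, a_{14}) = (a_3, a_4) = (0, 32) (two consecutive terms determine the rest), the sequence is eventually periodic: after a pre-period of length 3 it cycles with period 10.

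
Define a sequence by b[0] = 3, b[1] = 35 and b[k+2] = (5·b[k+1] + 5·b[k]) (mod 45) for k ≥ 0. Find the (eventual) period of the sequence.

We have b[0] = 3,  b[1] = 35,  b[2] = 10,  b[3] = 0,  b[4] = 5,  b[5] = 25,  b[6] = 15,  b[7] = 20,  b[8] = 40,  b[9] = 30,  b[10] = 35,  b[11] = 10.
Since (b[10], b[11]) = (b[1], b[2]) = (35, 10) (two consecutive terms determine the rest), the sequence is eventually periodic: after a pre-period of length 1 it cycles with period 9.

9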